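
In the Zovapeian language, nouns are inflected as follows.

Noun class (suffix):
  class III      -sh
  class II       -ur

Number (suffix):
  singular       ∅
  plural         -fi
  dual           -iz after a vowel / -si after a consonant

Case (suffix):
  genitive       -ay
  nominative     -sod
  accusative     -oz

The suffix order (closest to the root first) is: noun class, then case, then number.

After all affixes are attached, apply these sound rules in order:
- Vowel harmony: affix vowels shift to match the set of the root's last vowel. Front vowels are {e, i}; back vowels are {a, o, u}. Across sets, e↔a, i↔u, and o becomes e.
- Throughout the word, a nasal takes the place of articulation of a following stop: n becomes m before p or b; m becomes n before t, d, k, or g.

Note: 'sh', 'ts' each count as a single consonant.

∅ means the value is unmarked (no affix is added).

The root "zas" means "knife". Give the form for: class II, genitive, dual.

Attach noun class class II -ur → zasur.
Attach case genitive -ay → zasuray.
Attach number dual -si (after consonant 'y') → zasuraysi.
Apply vowel harmony: zasuraysi → zasuraysu.
Nasal assimilation: no change.

zasuraysu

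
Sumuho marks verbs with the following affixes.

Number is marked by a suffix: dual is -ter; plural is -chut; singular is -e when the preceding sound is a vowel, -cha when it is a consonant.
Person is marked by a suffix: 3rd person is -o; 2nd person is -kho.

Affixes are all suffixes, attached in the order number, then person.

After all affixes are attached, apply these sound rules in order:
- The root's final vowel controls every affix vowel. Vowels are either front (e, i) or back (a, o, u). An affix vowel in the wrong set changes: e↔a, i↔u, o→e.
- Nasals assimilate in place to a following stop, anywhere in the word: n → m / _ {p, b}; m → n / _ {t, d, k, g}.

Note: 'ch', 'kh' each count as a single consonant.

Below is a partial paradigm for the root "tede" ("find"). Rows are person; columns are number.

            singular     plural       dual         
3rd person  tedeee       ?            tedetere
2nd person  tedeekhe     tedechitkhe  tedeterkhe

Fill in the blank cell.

Attach number plural -chut → tedechut.
Attach person 3rd person -o → tedechuto.
Apply vowel harmony: tedechuto → tedechite.
Nasal assimilation: no change.

tedechite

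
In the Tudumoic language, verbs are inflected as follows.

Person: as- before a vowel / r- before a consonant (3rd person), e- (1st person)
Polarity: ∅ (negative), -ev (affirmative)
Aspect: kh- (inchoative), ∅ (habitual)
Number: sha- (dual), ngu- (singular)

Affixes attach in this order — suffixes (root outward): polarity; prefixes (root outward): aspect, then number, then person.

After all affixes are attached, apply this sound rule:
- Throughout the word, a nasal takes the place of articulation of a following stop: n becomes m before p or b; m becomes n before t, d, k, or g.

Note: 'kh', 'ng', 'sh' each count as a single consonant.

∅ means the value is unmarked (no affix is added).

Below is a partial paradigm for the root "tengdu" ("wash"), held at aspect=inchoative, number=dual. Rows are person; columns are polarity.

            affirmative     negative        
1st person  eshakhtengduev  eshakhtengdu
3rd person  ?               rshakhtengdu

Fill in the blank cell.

Attach aspect inchoative kh- → khtengdu.
Attach number dual sha- → shakhtengdu.
Attach polarity affirmative -ev → shakhtengduev.
Attach person 3rd person r- (before consonant 'sh') → rshakhtengduev.
Nasal assimilation: no change.

rshakhtengduev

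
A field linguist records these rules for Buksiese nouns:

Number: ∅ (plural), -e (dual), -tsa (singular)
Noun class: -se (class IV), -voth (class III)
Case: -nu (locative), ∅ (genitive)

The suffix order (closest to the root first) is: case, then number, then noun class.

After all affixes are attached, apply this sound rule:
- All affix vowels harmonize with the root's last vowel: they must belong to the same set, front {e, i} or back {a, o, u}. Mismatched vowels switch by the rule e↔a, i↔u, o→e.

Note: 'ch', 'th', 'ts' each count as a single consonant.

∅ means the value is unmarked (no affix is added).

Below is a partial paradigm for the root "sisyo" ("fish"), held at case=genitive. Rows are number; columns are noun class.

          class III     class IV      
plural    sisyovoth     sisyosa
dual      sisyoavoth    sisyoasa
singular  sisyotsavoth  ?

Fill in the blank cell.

sisyotsasa

case = genitive: zero marking, form stays sisyo.
Attach number singular -tsa → sisyotsa.
Attach noun class class IV -se → sisyotsase.
Apply vowel harmony: sisyotsase → sisyotsasa.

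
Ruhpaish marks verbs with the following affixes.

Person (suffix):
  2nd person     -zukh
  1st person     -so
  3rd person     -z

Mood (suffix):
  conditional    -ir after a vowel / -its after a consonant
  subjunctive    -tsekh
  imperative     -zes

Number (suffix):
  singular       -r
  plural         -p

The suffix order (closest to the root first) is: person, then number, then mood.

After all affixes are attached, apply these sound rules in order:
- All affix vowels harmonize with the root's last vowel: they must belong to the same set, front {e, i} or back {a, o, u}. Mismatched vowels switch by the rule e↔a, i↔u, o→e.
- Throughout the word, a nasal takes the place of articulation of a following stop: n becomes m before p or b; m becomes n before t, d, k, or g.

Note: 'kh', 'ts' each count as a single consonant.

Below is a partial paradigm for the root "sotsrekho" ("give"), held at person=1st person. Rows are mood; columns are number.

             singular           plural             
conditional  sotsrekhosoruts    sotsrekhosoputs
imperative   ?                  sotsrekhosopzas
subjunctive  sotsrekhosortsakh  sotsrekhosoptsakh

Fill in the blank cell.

Attach person 1st person -so → sotsrekhoso.
Attach number singular -r → sotsrekhosor.
Attach mood imperative -zes → sotsrekhosorzes.
Apply vowel harmony: sotsrekhosorzes → sotsrekhosorzas.
Nasal assimilation: no change.

sotsrekhosorzas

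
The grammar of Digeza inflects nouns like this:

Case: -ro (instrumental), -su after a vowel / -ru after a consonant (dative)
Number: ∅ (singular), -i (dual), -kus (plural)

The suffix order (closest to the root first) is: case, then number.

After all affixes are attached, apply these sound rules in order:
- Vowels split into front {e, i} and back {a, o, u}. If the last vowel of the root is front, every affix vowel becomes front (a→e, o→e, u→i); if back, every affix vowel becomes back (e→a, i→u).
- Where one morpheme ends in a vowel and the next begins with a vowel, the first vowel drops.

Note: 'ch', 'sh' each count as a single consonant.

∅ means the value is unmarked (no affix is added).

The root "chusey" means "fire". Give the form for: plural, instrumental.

chuseyrekis

Attach case instrumental -ro → chuseyro.
Attach number plural -kus → chuseyrokus.
Apply vowel harmony: chuseyrokus → chuseyrekis.
Vowel deletion: no change.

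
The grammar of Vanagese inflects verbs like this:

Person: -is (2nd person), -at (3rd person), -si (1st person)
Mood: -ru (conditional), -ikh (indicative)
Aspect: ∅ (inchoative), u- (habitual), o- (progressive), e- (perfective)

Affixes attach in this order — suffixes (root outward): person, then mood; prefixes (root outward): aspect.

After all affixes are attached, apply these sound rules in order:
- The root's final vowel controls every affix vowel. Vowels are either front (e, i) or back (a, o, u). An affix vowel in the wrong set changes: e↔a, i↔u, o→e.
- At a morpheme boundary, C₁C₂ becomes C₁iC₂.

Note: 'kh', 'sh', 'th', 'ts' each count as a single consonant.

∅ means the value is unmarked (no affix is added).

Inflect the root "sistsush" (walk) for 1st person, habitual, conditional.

Attach aspect habitual u- → usistsush.
Attach person 1st person -si → usistsushsi.
Attach mood conditional -ru → usistsushsiru.
Apply vowel harmony: usistsushsiru → usistsushsuru.
Apply epenthesis: usistsushsuru → usistsushisuru.

usistsushisuru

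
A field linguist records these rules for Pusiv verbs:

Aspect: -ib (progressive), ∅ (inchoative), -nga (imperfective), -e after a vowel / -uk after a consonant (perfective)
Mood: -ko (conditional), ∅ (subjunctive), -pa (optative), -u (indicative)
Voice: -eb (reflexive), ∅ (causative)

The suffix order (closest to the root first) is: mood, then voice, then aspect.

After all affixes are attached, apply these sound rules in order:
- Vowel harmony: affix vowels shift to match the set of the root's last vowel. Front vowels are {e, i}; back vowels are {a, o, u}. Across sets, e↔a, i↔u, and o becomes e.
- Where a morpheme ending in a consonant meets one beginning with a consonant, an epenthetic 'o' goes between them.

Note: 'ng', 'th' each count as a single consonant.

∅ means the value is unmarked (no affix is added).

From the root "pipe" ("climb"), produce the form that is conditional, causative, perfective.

Attach mood conditional -ko → pipeko.
voice = causative: zero marking, form stays pipeko.
Attach aspect perfective -e (after vowel 'o') → pipekoe.
Apply vowel harmony: pipekoe → pipekee.
Epenthesis: no change.

pipekee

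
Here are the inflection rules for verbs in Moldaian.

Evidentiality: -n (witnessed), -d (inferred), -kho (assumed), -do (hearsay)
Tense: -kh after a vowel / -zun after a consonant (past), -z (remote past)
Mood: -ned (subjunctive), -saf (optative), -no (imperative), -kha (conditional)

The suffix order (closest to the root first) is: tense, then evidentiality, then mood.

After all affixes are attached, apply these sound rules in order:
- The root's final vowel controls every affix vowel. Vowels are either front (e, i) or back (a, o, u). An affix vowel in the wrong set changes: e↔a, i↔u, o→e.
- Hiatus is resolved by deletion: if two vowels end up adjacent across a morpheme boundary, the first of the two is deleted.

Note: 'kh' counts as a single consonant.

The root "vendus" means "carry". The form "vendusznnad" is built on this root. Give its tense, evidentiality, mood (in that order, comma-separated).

Segment: vendus-z-n-ned.
tense: -z → remote past.
evidentiality: -n → witnessed.
mood: -ned → subjunctive.

remote past, witnessed, subjunctive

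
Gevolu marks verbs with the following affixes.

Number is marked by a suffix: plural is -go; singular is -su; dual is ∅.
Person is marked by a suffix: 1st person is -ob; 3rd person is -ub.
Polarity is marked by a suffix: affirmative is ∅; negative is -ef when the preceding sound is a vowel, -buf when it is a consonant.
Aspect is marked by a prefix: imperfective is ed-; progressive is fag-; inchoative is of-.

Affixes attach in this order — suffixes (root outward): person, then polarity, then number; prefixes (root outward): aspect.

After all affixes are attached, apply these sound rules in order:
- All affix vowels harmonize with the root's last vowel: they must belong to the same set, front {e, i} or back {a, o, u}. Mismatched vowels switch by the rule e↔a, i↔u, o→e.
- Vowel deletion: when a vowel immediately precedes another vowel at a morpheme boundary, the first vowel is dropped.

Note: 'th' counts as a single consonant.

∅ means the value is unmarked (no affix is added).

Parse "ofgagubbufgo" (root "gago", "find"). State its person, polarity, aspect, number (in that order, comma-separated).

3rd person, negative, inchoative, plural

Segment: of-gago-ub-buf-go.
person: -ub → 3rd person.
polarity: -ef/buf → negative.
aspect: of- → inchoative.
number: -go → plural.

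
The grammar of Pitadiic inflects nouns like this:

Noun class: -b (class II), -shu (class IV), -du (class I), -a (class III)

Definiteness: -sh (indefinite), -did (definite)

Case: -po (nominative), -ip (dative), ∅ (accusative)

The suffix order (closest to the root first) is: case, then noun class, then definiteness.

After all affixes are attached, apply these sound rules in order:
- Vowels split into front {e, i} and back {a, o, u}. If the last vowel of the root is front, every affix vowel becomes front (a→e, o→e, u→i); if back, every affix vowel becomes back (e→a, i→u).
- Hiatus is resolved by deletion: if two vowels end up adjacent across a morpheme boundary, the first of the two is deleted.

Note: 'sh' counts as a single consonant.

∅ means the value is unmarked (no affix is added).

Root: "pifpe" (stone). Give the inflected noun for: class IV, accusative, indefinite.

pifpeshish

case = accusative: zero marking, form stays pifpe.
Attach noun class class IV -shu → pifpeshu.
Attach definiteness indefinite -sh → pifpeshush.
Apply vowel harmony: pifpeshush → pifpeshish.
Vowel deletion: no change.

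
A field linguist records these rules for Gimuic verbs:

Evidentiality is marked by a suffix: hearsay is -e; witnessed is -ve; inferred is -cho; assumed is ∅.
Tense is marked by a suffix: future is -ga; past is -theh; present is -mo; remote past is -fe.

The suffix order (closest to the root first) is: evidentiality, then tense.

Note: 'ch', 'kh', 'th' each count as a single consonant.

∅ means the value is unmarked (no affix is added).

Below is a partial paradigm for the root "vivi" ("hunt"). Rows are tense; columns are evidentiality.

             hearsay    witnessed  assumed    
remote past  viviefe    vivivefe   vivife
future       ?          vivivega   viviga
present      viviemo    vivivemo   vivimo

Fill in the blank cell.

viviega

Attach evidentiality hearsay -e → vivie.
Attach tense future -ga → viviega.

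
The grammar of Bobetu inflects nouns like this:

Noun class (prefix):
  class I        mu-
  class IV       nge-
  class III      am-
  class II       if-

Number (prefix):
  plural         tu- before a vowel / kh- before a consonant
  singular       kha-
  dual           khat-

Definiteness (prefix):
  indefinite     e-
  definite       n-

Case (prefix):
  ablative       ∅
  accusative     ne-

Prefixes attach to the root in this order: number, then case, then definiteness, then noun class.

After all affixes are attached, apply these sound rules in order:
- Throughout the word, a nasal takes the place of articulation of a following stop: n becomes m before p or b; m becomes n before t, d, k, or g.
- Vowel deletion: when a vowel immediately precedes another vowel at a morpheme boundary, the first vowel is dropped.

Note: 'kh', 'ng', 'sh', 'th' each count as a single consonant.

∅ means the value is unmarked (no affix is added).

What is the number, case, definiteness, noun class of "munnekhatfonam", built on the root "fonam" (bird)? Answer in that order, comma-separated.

Segment: mu-n-ne-khat-fonam.
number: khat- → dual.
case: ne- → accusative.
definiteness: n- → definite.
noun class: mu- → class I.

dual, accusative, definite, class I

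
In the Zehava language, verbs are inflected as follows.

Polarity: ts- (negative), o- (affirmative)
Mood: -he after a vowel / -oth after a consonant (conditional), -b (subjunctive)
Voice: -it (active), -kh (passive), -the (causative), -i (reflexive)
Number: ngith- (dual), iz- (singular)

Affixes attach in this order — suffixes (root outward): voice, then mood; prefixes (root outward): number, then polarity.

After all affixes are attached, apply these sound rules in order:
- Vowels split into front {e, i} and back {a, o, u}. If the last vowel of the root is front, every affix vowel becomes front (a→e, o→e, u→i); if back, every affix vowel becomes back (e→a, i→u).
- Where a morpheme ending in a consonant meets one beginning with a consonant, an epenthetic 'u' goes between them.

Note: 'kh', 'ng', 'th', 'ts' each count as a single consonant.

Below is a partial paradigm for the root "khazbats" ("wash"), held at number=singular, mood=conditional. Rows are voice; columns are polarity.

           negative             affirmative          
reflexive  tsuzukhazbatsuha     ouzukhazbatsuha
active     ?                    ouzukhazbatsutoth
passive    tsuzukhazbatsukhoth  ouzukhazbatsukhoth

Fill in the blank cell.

tsuzukhazbatsutoth

Attach voice active -it → khazbatsit.
Attach number singular iz- → izkhazbatsit.
Attach polarity negative ts- → tsizkhazbatsit.
Attach mood conditional -oth (after consonant 't') → tsizkhazbatsitoth.
Apply vowel harmony: tsizkhazbatsitoth → tsuzkhazbatsutoth.
Apply epenthesis: tsuzkhazbatsutoth → tsuzukhazbatsutoth.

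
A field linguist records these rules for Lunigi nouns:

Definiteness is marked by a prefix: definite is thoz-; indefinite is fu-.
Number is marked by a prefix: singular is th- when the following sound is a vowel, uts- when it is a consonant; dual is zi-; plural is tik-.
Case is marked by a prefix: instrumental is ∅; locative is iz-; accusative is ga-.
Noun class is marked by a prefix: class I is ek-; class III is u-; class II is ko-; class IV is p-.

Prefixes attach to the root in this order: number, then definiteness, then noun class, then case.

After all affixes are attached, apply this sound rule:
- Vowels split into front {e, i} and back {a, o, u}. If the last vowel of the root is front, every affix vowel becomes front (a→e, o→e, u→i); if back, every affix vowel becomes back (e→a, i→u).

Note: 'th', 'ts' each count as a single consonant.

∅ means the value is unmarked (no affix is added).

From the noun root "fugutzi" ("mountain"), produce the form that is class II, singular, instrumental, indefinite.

Attach number singular uts- (before consonant 'f') → utsfugutzi.
Attach definiteness indefinite fu- → fuutsfugutzi.
Attach noun class class II ko- → kofuutsfugutzi.
case = instrumental: zero marking, form stays kofuutsfugutzi.
Apply vowel harmony: kofuutsfugutzi → kefiitsfugutzi.

kefiitsfugutzi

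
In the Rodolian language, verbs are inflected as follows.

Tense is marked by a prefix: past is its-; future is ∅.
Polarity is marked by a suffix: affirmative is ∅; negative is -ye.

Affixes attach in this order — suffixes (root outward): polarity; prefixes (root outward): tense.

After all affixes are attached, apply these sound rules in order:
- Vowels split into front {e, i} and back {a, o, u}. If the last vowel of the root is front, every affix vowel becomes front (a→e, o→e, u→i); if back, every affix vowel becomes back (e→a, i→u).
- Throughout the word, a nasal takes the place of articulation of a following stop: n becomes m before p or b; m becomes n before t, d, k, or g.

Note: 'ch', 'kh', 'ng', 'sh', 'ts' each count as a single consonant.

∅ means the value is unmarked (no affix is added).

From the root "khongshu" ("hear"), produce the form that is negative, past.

utskhongshuya

Attach polarity negative -ye → khongshuye.
Attach tense past its- → itskhongshuye.
Apply vowel harmony: itskhongshuye → utskhongshuya.
Nasal assimilation: no change.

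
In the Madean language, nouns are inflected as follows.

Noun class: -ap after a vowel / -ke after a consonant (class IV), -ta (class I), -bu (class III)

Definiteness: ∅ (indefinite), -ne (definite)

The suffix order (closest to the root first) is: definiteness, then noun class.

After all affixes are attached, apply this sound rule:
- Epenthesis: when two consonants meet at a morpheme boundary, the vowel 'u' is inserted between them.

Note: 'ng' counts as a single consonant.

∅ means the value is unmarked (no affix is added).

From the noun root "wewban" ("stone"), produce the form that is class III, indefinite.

definiteness = indefinite: zero marking, form stays wewban.
Attach noun class class III -bu → wewbanbu.
Apply epenthesis: wewbanbu → wewbanubu.

wewbanubu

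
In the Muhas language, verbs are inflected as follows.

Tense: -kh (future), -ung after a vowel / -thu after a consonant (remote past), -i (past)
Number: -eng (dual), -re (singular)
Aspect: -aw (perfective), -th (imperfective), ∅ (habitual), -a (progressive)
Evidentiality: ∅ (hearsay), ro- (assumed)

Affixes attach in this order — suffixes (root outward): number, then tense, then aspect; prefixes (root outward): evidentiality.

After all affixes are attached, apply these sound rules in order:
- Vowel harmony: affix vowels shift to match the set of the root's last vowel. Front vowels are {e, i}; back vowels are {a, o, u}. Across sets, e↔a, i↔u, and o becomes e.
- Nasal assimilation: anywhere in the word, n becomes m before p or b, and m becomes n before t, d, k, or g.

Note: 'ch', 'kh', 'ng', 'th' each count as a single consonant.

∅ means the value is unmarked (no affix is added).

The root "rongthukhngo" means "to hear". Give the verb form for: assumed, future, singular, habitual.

rorongthukhngorakh

Attach number singular -re → rongthukhngore.
Attach evidentiality assumed ro- → rorongthukhngore.
Attach tense future -kh → rorongthukhngorekh.
aspect = habitual: zero marking, form stays rorongthukhngorekh.
Apply vowel harmony: rorongthukhngorekh → rorongthukhngorakh.
Nasal assimilation: no change.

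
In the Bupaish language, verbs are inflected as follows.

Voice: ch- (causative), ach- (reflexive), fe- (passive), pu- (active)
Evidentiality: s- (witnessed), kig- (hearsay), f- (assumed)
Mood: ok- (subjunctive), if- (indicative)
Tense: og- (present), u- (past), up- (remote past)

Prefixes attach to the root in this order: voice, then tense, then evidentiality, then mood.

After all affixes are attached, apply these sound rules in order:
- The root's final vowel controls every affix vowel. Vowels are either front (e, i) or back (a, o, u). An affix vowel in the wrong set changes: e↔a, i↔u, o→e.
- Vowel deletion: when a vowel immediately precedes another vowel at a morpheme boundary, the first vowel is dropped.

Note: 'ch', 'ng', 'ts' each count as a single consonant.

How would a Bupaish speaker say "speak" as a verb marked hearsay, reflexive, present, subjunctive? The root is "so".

okkugogachso

Attach voice reflexive ach- → achso.
Attach tense present og- → ogachso.
Attach evidentiality hearsay kig- → kigogachso.
Attach mood subjunctive ok- → okkigogachso.
Apply vowel harmony: okkigogachso → okkugogachso.
Vowel deletion: no change.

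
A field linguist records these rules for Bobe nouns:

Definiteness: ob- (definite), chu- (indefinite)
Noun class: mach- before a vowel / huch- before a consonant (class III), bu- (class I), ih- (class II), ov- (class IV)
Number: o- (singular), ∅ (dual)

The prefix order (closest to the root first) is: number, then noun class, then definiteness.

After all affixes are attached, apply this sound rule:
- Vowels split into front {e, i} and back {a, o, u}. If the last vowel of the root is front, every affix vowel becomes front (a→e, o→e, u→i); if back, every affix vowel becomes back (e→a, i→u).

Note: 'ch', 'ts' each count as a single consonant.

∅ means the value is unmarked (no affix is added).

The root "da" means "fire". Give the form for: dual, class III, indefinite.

number = dual: zero marking, form stays da.
Attach noun class class III huch- (before consonant 'd') → huchda.
Attach definiteness indefinite chu- → chuhuchda.
Vowel harmony: no change.

chuhuchda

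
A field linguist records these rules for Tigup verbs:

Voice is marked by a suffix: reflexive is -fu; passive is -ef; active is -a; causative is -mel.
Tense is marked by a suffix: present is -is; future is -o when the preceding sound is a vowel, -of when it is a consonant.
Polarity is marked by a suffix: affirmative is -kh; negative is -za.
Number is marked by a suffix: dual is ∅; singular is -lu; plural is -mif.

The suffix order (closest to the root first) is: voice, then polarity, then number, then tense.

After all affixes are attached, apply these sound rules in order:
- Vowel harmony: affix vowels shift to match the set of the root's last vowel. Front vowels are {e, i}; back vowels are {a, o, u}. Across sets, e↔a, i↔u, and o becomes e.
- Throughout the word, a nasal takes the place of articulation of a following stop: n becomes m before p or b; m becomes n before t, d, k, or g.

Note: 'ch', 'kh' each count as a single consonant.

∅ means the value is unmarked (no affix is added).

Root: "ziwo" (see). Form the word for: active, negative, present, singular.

ziwoazaluus

Attach voice active -a → ziwoa.
Attach polarity negative -za → ziwoaza.
Attach number singular -lu → ziwoazalu.
Attach tense present -is → ziwoazaluis.
Apply vowel harmony: ziwoazaluis → ziwoazaluus.
Nasal assimilation: no change.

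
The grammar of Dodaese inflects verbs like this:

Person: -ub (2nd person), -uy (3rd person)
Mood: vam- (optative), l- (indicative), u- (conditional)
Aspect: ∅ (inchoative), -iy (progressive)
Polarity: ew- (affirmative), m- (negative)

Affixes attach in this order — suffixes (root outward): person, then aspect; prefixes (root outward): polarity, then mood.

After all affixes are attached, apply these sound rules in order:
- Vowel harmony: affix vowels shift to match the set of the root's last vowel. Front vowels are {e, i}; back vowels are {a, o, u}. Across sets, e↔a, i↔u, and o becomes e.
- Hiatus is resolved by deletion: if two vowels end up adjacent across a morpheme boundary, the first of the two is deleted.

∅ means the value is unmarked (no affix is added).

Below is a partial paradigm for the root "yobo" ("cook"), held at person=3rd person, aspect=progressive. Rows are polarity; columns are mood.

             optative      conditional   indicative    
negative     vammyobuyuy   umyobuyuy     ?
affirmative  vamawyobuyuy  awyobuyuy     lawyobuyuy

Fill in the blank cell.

lmyobuyuy

Attach person 3rd person -uy → yobouy.
Attach polarity negative m- → myobouy.
Attach mood indicative l- → lmyobouy.
Attach aspect progressive -iy → lmyobouyiy.
Apply vowel harmony: lmyobouyiy → lmyobouyuy.
Apply vowel deletion: lmyobouyuy → lmyobuyuy.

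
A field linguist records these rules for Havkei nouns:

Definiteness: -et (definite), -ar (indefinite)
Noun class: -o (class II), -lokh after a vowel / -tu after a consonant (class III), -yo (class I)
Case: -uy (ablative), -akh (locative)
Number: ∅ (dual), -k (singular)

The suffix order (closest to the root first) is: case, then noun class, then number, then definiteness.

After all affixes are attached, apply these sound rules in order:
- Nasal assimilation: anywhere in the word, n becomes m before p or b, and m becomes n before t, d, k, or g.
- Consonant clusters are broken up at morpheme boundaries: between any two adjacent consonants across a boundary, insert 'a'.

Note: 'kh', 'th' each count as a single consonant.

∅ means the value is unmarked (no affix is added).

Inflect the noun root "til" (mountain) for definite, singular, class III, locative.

tilakhatuket

Attach case locative -akh → tilakh.
Attach noun class class III -tu (after consonant 'kh') → tilakhtu.
Attach number singular -k → tilakhtuk.
Attach definiteness definite -et → tilakhtuket.
Nasal assimilation: no change.
Apply epenthesis: tilakhtuket → tilakhatuket.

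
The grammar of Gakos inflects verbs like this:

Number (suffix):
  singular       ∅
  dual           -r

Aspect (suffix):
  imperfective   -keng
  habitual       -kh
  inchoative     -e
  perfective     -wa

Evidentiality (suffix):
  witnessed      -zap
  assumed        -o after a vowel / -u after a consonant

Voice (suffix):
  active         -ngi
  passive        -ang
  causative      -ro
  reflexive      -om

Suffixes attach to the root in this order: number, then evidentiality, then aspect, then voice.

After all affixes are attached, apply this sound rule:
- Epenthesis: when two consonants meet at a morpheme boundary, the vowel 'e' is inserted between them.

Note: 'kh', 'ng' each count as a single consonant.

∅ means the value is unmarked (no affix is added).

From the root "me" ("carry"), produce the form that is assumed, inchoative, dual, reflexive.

Attach number dual -r → mer.
Attach evidentiality assumed -u (after consonant 'r') → meru.
Attach aspect inchoative -e → merue.
Attach voice reflexive -om → merueom.
Epenthesis: no change.

merueom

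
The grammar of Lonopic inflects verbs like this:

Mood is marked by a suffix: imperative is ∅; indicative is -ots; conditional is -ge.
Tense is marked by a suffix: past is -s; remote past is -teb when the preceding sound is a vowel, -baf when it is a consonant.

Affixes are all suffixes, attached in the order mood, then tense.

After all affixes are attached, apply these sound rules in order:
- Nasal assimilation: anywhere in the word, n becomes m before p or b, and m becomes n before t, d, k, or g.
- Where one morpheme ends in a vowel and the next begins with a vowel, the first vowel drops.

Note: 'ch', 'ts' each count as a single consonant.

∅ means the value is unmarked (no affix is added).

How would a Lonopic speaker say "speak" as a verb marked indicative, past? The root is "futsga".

Attach mood indicative -ots → futsgaots.
Attach tense past -s → futsgaotss.
Nasal assimilation: no change.
Apply vowel deletion: futsgaotss → futsgotss.

futsgotss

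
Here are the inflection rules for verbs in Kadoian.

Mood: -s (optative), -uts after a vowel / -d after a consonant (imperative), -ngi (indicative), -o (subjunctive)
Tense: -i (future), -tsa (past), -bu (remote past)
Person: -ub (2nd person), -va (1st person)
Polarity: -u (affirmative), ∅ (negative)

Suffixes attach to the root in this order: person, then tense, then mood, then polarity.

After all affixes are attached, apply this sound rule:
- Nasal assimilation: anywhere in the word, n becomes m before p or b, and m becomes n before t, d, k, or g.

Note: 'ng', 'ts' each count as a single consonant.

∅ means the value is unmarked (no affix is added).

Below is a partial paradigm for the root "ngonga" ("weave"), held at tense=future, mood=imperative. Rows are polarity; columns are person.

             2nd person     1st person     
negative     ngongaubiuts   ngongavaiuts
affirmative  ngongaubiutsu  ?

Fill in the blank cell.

ngongavaiutsu

Attach person 1st person -va → ngongava.
Attach tense future -i → ngongavai.
Attach mood imperative -uts (after vowel 'i') → ngongavaiuts.
Attach polarity affirmative -u → ngongavaiutsu.
Nasal assimilation: no change.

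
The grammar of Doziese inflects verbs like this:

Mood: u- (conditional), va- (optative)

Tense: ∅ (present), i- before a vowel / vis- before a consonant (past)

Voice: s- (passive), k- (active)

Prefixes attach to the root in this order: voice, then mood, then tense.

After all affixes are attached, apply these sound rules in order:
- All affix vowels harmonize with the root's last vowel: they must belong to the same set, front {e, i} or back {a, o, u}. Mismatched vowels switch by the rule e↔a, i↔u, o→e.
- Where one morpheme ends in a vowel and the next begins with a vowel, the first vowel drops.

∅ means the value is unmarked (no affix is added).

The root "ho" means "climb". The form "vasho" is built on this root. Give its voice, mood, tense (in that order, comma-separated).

Segment: va-s-ho.
voice: s- → passive.
mood: va- → optative.
tense: ∅ → present.

passive, optative, present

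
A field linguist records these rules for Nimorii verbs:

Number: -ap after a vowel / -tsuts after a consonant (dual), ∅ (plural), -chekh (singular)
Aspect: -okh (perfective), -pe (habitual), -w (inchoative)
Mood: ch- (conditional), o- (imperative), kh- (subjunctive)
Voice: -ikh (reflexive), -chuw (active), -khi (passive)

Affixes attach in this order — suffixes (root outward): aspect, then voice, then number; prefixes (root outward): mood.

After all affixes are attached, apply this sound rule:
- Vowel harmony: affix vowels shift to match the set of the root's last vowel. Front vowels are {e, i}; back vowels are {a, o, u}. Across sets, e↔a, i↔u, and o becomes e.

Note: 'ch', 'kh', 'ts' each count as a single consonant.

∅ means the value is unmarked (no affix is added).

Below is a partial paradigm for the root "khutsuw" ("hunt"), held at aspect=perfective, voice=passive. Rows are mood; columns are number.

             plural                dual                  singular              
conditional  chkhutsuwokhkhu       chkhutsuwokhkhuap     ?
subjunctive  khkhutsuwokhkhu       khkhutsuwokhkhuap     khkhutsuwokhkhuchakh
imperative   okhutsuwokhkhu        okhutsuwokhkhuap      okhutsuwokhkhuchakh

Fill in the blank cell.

chkhutsuwokhkhuchakh

Attach mood conditional ch- → chkhutsuw.
Attach aspect perfective -okh → chkhutsuwokh.
Attach voice passive -khi → chkhutsuwokhkhi.
Attach number singular -chekh → chkhutsuwokhkhichekh.
Apply vowel harmony: chkhutsuwokhkhichekh → chkhutsuwokhkhuchakh.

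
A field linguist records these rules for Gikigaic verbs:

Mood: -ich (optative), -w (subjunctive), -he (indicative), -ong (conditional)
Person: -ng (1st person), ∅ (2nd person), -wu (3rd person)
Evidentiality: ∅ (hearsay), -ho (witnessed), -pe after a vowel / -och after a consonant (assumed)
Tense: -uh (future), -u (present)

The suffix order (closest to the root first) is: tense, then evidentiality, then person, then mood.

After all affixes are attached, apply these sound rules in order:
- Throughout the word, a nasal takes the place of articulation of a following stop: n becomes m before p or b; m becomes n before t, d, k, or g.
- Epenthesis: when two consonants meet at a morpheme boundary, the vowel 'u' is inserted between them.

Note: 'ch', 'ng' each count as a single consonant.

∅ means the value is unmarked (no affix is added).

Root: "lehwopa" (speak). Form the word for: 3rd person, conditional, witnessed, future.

Attach tense future -uh → lehwopauh.
Attach evidentiality witnessed -ho → lehwopauhho.
Attach person 3rd person -wu → lehwopauhhowu.
Attach mood conditional -ong → lehwopauhhowuong.
Nasal assimilation: no change.
Apply epenthesis: lehwopauhhowuong → lehwopauhuhowuong.

lehwopauhuhowuong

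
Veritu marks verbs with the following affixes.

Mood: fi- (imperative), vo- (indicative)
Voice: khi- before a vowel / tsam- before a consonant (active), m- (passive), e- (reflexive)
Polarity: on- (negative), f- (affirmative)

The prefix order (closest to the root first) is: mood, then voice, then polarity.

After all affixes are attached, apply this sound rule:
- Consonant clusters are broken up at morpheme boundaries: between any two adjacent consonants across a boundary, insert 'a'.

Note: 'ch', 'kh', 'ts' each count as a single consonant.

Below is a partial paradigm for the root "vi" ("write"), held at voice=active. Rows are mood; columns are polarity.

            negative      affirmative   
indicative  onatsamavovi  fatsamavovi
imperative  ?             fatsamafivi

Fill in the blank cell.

onatsamafivi

Attach mood imperative fi- → fivi.
Attach voice active tsam- (before consonant 'f') → tsamfivi.
Attach polarity negative on- → ontsamfivi.
Apply epenthesis: ontsamfivi → onatsamafivi.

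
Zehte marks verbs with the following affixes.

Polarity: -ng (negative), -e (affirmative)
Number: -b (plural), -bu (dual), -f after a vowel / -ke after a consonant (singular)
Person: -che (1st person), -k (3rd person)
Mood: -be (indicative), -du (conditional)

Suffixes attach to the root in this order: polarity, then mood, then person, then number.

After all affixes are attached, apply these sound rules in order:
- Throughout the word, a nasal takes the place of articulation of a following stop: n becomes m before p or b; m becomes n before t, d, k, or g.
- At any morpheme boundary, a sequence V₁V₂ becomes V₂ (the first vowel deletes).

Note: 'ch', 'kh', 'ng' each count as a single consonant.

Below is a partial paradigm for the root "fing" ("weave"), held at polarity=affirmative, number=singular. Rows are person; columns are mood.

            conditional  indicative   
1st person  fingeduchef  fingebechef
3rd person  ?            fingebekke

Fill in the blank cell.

Attach polarity affirmative -e → finge.
Attach mood conditional -du → fingedu.
Attach person 3rd person -k → fingeduk.
Attach number singular -ke (after consonant 'k') → fingedukke.
Nasal assimilation: no change.
Vowel deletion: no change.

fingedukke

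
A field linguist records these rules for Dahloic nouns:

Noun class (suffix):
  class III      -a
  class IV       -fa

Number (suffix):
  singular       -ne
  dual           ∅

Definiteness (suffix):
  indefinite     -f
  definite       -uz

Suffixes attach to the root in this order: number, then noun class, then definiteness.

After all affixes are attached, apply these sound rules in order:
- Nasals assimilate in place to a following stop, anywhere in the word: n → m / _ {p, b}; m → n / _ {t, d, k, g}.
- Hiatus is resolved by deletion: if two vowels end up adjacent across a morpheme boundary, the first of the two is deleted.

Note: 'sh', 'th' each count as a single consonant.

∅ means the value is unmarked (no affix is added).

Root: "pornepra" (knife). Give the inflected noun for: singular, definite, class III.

Attach number singular -ne → porneprane.
Attach noun class class III -a → pornepranea.
Attach definiteness definite -uz → pornepraneauz.
Nasal assimilation: no change.
Apply vowel deletion: pornepraneauz → pornepranuz.

pornepranuz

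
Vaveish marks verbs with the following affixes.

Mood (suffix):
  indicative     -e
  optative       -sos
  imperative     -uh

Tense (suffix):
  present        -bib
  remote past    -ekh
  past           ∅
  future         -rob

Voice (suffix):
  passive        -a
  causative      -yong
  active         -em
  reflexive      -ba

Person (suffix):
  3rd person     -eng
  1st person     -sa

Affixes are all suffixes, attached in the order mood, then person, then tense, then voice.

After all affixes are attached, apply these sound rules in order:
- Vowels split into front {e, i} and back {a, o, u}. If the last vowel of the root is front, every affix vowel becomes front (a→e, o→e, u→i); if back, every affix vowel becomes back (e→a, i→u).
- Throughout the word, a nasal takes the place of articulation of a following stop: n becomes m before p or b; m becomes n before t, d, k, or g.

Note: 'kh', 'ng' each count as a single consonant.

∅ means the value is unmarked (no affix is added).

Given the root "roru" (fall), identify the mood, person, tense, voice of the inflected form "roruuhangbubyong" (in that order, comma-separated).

imperative, 3rd person, present, causative

Segment: roru-uh-eng-bib-yong.
mood: -uh → imperative.
person: -eng → 3rd person.
tense: -bib → present.
voice: -yong → causative.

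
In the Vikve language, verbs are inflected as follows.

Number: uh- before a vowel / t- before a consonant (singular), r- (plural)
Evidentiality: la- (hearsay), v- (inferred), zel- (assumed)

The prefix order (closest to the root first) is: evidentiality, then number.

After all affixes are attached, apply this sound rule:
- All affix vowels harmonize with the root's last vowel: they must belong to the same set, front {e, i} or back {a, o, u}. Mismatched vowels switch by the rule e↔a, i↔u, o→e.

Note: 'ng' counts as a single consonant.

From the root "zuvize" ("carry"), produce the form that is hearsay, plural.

rlezuvize

Attach evidentiality hearsay la- → lazuvize.
Attach number plural r- → rlazuvize.
Apply vowel harmony: rlazuvize → rlezuvize.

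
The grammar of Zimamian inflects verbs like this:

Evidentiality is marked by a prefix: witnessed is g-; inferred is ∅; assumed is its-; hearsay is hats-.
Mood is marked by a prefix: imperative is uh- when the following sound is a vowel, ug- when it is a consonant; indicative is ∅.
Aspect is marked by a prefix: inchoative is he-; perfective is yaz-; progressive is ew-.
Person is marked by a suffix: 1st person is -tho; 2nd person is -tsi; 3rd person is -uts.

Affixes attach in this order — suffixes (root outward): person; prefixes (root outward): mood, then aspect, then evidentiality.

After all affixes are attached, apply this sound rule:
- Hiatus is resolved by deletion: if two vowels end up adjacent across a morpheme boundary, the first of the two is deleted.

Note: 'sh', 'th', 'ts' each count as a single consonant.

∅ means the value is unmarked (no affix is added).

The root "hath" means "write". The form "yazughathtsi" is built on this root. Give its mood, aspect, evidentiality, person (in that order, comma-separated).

imperative, perfective, inferred, 2nd person

Segment: yaz-ug-hath-tsi.
mood: uh/ug- → imperative.
aspect: yaz- → perfective.
evidentiality: ∅ → inferred.
person: -tsi → 2nd person.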